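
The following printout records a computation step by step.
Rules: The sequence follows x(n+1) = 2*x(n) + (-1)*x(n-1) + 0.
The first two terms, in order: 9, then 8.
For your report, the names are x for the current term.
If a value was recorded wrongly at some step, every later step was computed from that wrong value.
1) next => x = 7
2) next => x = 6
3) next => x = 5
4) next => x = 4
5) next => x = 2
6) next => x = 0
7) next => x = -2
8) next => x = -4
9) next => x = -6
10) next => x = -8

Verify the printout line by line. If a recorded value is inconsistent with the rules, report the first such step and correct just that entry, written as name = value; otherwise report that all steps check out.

step 5, x = 3

Recomputing the run from the initial state:
step 1: x = 7
step 2: x = 6
step 3: x = 5
step 4: x = 4
step 5: x = 3
step 6: x = 2
step 7: x = 1
step 8: x = 0
step 9: x = -1
step 10: x = -2
The first disagreement with the printout is at step 5, where the value should be x = 3.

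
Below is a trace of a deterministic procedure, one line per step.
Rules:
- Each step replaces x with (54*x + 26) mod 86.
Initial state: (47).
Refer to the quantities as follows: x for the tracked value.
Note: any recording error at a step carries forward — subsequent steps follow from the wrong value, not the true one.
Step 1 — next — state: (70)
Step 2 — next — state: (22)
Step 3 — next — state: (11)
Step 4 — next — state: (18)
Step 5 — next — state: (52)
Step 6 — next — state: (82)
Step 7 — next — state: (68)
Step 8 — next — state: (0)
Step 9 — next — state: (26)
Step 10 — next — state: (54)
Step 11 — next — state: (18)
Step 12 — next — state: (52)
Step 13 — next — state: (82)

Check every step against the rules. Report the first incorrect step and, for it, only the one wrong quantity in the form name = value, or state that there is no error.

step 3, x = 10

Recomputing the run from the initial state:
step 1: x = 70
step 2: x = 22
step 3: x = 10
step 4: x = 50
step 5: x = 60
step 6: x = 84
step 7: x = 4
step 8: x = 70
step 9: x = 22
step 10: x = 10
step 11: x = 50
step 12: x = 60
step 13: x = 84
The first disagreement with the trace is at step 3, where the value should be x = 10.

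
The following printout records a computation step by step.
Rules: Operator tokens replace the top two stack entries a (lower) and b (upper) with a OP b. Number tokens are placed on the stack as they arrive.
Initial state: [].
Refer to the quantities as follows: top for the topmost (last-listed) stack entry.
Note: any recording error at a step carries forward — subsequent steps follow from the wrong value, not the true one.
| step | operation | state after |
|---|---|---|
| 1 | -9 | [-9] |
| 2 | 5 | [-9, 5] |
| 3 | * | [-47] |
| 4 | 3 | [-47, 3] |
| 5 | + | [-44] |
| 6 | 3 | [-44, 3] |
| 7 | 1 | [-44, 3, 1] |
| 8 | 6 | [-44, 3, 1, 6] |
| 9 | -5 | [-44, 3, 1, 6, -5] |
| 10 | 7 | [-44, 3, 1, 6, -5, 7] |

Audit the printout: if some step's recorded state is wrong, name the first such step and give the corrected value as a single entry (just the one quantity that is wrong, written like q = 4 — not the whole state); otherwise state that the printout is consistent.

step 3, top = -45

step 1: push -9: top = -9 -> exactly as logged
step 2: push 5: top = 5 -> in agreement
step 3: -9 * 5 = -45 -> the entry is off here
The earliest wrong entry is at step 3: it should read top = -45.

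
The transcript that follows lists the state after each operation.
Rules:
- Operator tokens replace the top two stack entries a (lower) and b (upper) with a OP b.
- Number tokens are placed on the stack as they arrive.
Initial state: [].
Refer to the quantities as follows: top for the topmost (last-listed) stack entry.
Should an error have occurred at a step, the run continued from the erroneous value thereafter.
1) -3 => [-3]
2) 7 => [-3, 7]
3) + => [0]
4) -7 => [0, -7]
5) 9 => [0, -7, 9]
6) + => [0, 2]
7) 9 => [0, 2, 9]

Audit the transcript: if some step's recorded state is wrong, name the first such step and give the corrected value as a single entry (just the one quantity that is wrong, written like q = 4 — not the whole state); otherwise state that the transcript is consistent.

Step 1: push -3: top = -3 — confirmed correct.
Step 2: push 7: top = 7 — checks out.
Step 3: -3 + 7 = 4 — the recorded entry deviates here.
First incorrect step: 3; the correct value is top = 4.

step 3, top = 4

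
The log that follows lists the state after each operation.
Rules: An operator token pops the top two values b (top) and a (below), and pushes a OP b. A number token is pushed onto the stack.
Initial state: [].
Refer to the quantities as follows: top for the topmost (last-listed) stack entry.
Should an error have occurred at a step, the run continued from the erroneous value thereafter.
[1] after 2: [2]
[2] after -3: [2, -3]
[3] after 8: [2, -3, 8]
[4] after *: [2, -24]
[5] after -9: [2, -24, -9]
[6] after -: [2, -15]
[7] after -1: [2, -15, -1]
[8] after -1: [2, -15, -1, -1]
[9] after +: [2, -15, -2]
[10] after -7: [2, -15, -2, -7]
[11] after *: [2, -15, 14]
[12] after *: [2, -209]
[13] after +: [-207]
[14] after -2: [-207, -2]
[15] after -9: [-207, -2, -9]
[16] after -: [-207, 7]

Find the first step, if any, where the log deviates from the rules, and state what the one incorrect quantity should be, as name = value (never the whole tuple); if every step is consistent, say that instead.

step 12, top = -210

Recomputing the run from the initial state:
step 1: [2]
step 2: [2, -3]
step 3: [2, -3, 8]
step 4: [2, -24]
step 5: [2, -24, -9]
step 6: [2, -15]
step 7: [2, -15, -1]
step 8: [2, -15, -1, -1]
step 9: [2, -15, -2]
step 10: [2, -15, -2, -7]
step 11: [2, -15, 14]
step 12: [2, -210]
step 13: [-208]
step 14: [-208, -2]
step 15: [-208, -2, -9]
step 16: [-208, 7]
The first disagreement with the log is at step 12, where the value should be top = -210.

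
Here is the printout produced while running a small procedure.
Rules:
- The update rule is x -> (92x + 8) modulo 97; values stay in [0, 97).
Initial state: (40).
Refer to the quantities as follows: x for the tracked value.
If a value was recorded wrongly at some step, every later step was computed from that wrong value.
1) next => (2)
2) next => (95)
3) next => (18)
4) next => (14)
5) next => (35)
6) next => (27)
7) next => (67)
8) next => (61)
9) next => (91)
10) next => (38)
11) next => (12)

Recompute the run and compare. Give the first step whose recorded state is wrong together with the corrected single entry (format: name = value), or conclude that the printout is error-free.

step 4, x = 15

step 1: x = (92*40 + 8) mod 97 = 2 -> confirmed correct
step 2: x = (92*2 + 8) mod 97 = 95 -> verified
step 3: x = (92*95 + 8) mod 97 = 18 -> matches
step 4: x = (92*18 + 8) mod 97 = 15 -> first mismatch against the printout
That makes step 4 the first incorrect line — x = 15 is what it should show.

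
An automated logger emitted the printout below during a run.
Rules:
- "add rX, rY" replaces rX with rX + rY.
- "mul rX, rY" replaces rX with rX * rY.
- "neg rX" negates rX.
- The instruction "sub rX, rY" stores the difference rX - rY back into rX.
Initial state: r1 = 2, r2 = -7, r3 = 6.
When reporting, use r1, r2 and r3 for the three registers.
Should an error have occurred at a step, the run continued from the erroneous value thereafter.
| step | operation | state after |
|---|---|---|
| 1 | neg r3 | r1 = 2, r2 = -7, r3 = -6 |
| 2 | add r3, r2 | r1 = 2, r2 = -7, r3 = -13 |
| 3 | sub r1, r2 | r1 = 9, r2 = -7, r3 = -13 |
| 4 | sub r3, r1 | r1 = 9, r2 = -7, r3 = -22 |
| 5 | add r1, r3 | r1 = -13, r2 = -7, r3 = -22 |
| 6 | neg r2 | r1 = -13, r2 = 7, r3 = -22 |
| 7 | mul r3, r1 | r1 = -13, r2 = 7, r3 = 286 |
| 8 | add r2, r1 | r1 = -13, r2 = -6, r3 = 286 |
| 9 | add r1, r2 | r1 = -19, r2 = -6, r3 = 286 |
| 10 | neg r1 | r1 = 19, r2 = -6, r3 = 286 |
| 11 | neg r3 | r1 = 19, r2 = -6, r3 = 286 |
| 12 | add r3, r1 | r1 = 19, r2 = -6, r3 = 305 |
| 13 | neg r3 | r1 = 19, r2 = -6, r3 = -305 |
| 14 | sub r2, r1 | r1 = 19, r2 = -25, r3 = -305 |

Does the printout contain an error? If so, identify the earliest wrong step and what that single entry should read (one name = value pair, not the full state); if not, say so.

step 1: r3 = -(6) = -6 -> verified
step 2: r3 = -6 + -7 = -13 -> verified
step 3: r1 = 2 - -7 = 9 -> exactly as logged
step 4: r3 = -13 - 9 = -22 -> in agreement
step 5: r1 = 9 + -22 = -13 -> no discrepancy
step 6: r2 = -(-7) = 7 -> checks out
step 7: r3 = -22 * -13 = 286 -> in agreement
step 8: r2 = 7 + -13 = -6 -> in agreement
step 9: r1 = -13 + -6 = -19 -> no discrepancy
step 10: r1 = -(-19) = 19 -> checks out
step 11: r3 = -(286) = -286 -> first mismatch against the printout
Step 11 is the first one off; corrected, r3 = -286.

step 11, r3 = -286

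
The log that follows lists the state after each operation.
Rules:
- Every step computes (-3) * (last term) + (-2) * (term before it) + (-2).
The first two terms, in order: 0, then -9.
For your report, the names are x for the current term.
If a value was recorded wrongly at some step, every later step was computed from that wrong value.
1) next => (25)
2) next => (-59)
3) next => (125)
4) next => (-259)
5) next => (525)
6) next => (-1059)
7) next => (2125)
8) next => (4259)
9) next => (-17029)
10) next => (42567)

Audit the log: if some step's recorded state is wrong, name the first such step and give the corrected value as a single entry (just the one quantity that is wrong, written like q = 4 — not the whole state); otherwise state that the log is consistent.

step 8, x = -4259

Recomputing the run from the initial state:
step 1: x = 25
step 2: x = -59
step 3: x = 125
step 4: x = -259
step 5: x = 525
step 6: x = -1059
step 7: x = 2125
step 8: x = -4259
step 9: x = 8525
step 10: x = -17059
The first disagreement with the log is at step 8, where the value should be x = -4259.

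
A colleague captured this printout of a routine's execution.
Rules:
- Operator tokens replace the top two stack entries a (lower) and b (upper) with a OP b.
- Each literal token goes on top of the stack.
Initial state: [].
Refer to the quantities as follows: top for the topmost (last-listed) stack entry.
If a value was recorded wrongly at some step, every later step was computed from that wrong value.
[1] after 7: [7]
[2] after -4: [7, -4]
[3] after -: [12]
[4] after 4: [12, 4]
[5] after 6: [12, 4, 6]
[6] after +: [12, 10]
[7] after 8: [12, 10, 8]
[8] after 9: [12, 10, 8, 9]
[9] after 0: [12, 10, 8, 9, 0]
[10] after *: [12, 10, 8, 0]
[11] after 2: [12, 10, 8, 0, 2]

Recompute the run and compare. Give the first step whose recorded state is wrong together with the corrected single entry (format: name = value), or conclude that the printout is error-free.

1. push 7: top = 7 (exactly as logged)
2. push -4: top = -4 (checks out)
3. 7 - -4 = 11 (the printout has a different value)
First incorrect step: 3; the correct value is top = 11.

step 3, top = 11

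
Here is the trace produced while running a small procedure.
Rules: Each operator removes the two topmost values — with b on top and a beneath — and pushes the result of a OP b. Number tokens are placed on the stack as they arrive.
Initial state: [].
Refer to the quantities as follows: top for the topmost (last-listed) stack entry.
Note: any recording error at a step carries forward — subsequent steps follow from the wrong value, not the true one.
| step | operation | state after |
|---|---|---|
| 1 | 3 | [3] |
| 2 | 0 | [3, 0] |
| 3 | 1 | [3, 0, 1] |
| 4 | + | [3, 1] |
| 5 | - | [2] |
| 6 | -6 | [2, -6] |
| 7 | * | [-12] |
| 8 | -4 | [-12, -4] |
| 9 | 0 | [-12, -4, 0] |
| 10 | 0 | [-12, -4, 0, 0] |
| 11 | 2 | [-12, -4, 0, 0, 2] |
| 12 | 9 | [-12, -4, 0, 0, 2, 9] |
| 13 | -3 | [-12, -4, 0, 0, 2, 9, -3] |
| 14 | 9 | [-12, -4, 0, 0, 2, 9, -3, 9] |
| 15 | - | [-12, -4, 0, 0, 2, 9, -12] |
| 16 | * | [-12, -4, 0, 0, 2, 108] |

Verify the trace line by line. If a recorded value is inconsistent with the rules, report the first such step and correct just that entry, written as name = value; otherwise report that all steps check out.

1. push 3: top = 3 (verified)
2. push 0: top = 0 (consistent with the trace)
3. push 1: top = 1 (in agreement)
4. 0 + 1 = 1 (same as recorded)
5. 3 - 1 = 2 (exactly as logged)
6. push -6: top = -6 (consistent with the trace)
7. 2 * -6 = -12 (checks out)
8. push -4: top = -4 (agrees with the trace)
9. push 0: top = 0 (checks out)
10. push 0: top = 0 (verified)
11. push 2: top = 2 (verified)
12. push 9: top = 9 (in agreement)
13. push -3: top = -3 (same as recorded)
14. push 9: top = 9 (matches)
15. -3 - 9 = -12 (no discrepancy)
16. 9 * -12 = -108 (not what was recorded)
The earliest wrong entry is at step 16: it should read top = -108.

step 16, top = -108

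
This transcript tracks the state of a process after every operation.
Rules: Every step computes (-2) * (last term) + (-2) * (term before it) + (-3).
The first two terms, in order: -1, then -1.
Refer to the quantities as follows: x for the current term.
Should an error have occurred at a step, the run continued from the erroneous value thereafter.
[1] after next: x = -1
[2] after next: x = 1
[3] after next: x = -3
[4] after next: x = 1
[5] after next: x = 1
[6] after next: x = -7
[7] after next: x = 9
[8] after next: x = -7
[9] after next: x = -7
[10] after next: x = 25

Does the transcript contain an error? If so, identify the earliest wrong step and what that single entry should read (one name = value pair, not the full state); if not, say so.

step 1, x = 1

Recomputing the run from the initial state:
step 1: x = 1
step 2: x = -3
step 3: x = 1
step 4: x = 1
step 5: x = -7
step 6: x = 9
step 7: x = -7
step 8: x = -7
step 9: x = 25
step 10: x = -39
The first disagreement with the transcript is at step 1, where the value should be x = 1.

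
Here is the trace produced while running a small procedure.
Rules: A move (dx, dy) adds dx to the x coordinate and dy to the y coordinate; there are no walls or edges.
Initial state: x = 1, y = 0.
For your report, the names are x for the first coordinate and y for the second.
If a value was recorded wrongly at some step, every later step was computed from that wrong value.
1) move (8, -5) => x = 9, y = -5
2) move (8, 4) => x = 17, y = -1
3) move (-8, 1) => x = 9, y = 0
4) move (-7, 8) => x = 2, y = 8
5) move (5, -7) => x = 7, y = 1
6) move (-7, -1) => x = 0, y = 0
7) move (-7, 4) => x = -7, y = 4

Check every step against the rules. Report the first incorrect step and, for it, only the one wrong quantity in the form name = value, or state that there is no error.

Recomputing the run from the initial state:
step 1: x = 9, y = -5
step 2: x = 17, y = -1
step 3: x = 9, y = 0
step 4: x = 2, y = 8
step 5: x = 7, y = 1
step 6: x = 0, y = 0
step 7: x = -7, y = 4
This matches the trace at every step.

no error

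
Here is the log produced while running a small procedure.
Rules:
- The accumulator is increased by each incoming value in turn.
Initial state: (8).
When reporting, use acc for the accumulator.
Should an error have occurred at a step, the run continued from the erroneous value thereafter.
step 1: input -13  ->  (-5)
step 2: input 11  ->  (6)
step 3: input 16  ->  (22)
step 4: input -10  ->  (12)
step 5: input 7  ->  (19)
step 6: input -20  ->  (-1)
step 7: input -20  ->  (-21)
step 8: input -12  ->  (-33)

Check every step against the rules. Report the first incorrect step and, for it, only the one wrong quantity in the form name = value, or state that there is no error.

no error

Step 1: acc = 8 + -13 = -5 — no discrepancy.
Step 2: acc = -5 + 11 = 6 — consistent with the log.
Step 3: acc = 6 + 16 = 22 — no discrepancy.
Step 4: acc = 22 + -10 = 12 — in agreement.
Step 5: acc = 12 + 7 = 19 — in agreement.
Step 6: acc = 19 + -20 = -1 — same as recorded.
Step 7: acc = -1 + -20 = -21 — agrees with the log.
Step 8: acc = -21 + -12 = -33 — matches.
All steps check out; nothing to correct.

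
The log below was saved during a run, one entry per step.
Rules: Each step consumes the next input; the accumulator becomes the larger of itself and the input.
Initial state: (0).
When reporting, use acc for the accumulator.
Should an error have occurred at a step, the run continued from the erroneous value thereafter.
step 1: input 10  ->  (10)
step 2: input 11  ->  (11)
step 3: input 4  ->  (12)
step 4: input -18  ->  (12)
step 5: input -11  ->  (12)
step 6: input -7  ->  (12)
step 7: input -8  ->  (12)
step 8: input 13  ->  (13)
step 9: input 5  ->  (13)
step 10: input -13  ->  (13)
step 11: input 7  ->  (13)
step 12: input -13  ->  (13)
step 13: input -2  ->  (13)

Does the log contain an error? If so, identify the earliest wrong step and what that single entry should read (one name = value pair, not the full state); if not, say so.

step 3, acc = 11

Recomputing the run from the initial state:
step 1: acc = 10
step 2: acc = 11
step 3: acc = 11
step 4: acc = 11
step 5: acc = 11
step 6: acc = 11
step 7: acc = 11
step 8: acc = 13
step 9: acc = 13
step 10: acc = 13
step 11: acc = 13
step 12: acc = 13
step 13: acc = 13
The first disagreement with the log is at step 3, where the value should be acc = 11.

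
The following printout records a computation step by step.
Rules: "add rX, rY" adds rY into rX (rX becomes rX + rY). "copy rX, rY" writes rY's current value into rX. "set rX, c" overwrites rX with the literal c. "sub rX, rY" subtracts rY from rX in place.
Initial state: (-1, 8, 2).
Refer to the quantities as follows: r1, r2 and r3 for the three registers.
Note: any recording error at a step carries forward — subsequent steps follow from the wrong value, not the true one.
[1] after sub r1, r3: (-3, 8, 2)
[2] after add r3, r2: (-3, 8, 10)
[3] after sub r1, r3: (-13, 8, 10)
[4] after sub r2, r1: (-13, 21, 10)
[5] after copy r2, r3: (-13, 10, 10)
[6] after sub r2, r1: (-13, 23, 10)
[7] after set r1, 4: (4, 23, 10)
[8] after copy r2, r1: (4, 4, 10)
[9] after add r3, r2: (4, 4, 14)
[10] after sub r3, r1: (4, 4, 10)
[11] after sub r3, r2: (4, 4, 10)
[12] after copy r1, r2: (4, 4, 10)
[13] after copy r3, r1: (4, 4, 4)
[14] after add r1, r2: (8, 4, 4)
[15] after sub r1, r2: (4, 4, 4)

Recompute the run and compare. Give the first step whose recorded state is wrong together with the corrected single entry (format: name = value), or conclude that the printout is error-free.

step 1: r1 = -1 - 2 = -3 -> same as recorded
step 2: r3 = 2 + 8 = 10 -> exactly as logged
step 3: r1 = -3 - 10 = -13 -> matches
step 4: r2 = 8 - -13 = 21 -> matches
step 5: r2 = 10 -> exactly as logged
step 6: r2 = 10 - -13 = 23 -> same as recorded
step 7: r1 = 4 -> exactly as logged
step 8: r2 = 4 -> consistent with the printout
step 9: r3 = 10 + 4 = 14 -> no discrepancy
step 10: r3 = 14 - 4 = 10 -> no discrepancy
step 11: r3 = 10 - 4 = 6 -> the recorded entry deviates here
That makes step 11 the first incorrect line — r3 = 6 is what it should show.

step 11, r3 = 6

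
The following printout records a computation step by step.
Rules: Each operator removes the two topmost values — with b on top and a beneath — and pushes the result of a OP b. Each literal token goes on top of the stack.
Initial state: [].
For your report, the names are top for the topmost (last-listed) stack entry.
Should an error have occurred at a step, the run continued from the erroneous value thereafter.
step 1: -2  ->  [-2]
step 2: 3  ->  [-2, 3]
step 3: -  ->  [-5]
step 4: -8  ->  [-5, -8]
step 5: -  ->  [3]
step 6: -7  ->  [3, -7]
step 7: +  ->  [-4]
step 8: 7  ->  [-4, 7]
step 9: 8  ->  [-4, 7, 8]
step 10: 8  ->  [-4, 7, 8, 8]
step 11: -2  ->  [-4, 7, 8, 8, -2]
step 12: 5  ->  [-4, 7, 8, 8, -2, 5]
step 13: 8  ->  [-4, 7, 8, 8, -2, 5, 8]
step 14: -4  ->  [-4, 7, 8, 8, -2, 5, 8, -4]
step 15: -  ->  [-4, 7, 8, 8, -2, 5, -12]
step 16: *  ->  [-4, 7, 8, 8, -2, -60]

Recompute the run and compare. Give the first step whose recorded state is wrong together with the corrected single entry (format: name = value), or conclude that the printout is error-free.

Step 1: push -2: top = -2 — verified.
Step 2: push 3: top = 3 — matches.
Step 3: -2 - 3 = -5 — consistent with the printout.
Step 4: push -8: top = -8 — consistent with the printout.
Step 5: -5 - -8 = 3 — confirmed correct.
Step 6: push -7: top = -7 — verified.
Step 7: 3 + -7 = -4 — agrees with the printout.
Step 8: push 7: top = 7 — verified.
Step 9: push 8: top = 8 — exactly as logged.
Step 10: push 8: top = 8 — same as recorded.
Step 11: push -2: top = -2 — verified.
Step 12: push 5: top = 5 — in agreement.
Step 13: push 8: top = 8 — no discrepancy.
Step 14: push -4: top = -4 — agrees with the printout.
Step 15: 8 - -4 = 12 — this is not what the printout shows.
First deviation found at step 15; the corrected entry is top = 12.

step 15, top = 12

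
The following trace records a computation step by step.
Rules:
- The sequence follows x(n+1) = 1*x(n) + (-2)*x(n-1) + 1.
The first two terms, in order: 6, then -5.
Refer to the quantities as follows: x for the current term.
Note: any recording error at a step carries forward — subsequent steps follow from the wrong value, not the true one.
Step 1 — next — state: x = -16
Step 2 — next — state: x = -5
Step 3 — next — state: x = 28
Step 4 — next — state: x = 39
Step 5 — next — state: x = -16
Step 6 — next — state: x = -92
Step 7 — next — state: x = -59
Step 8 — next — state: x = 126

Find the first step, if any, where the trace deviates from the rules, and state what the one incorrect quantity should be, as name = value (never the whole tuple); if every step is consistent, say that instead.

step 6, x = -93

Recomputing the run from the initial state:
step 1: x = -16
step 2: x = -5
step 3: x = 28
step 4: x = 39
step 5: x = -16
step 6: x = -93
step 7: x = -60
step 8: x = 127
The first disagreement with the trace is at step 6, where the value should be x = -93.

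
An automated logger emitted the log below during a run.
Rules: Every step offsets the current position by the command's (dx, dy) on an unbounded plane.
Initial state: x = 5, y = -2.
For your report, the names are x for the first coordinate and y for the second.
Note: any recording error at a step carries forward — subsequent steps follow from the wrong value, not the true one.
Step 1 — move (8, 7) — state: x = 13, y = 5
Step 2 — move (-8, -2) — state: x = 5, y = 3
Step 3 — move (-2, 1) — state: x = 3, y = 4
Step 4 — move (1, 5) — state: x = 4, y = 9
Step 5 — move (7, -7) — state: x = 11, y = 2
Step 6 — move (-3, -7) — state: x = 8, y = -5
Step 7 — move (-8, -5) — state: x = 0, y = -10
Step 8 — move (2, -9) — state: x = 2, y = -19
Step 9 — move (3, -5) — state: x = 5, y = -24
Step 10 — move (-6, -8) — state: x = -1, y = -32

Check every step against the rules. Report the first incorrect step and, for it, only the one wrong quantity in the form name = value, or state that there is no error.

no error

1. x = 5 + (8) = 13, y = -2 + (7) = 5 (checks out)
2. x = 13 + (-8) = 5, y = 5 + (-2) = 3 (in agreement)
3. x = 5 + (-2) = 3, y = 3 + (1) = 4 (same as recorded)
4. x = 3 + (1) = 4, y = 4 + (5) = 9 (checks out)
5. x = 4 + (7) = 11, y = 9 + (-7) = 2 (verified)
6. x = 11 + (-3) = 8, y = 2 + (-7) = -5 (no discrepancy)
7. x = 8 + (-8) = 0, y = -5 + (-5) = -10 (no discrepancy)
8. x = 0 + (2) = 2, y = -10 + (-9) = -19 (same as recorded)
9. x = 2 + (3) = 5, y = -19 + (-5) = -24 (agrees with the log)
10. x = 5 + (-6) = -1, y = -24 + (-8) = -32 (confirmed correct)
The recomputation confirms every line.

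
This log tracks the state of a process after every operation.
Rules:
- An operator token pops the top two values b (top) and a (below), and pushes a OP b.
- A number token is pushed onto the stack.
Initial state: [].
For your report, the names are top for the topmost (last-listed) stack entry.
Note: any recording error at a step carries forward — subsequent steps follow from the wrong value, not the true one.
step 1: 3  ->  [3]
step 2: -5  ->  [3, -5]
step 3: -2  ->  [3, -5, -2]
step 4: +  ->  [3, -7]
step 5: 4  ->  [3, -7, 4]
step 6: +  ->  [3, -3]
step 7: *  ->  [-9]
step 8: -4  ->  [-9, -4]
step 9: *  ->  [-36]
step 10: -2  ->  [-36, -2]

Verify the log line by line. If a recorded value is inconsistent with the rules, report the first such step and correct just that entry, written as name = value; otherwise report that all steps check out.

step 9, top = 36

Recomputing the run from the initial state:
step 1: [3]
step 2: [3, -5]
step 3: [3, -5, -2]
step 4: [3, -7]
step 5: [3, -7, 4]
step 6: [3, -3]
step 7: [-9]
step 8: [-9, -4]
step 9: [36]
step 10: [36, -2]
The first disagreement with the log is at step 9, where the value should be top = 36.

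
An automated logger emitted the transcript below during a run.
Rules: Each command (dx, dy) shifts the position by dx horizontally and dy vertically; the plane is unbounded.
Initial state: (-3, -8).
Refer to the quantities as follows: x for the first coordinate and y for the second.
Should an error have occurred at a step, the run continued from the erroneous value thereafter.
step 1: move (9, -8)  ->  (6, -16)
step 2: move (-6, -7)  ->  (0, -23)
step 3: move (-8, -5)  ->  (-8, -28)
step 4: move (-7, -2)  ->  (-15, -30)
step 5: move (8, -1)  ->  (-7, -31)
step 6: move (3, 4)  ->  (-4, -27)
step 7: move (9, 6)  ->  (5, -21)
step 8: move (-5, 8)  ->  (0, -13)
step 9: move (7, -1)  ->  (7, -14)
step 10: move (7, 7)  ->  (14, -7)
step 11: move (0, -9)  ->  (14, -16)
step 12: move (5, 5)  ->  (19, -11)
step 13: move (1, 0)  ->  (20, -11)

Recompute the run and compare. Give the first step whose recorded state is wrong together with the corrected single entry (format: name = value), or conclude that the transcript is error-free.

Recomputing the run from the initial state:
step 1: x = 6, y = -16
step 2: x = 0, y = -23
step 3: x = -8, y = -28
step 4: x = -15, y = -30
step 5: x = -7, y = -31
step 6: x = -4, y = -27
step 7: x = 5, y = -21
step 8: x = 0, y = -13
step 9: x = 7, y = -14
step 10: x = 14, y = -7
step 11: x = 14, y = -16
step 12: x = 19, y = -11
step 13: x = 20, y = -11
This matches the transcript at every step.

no error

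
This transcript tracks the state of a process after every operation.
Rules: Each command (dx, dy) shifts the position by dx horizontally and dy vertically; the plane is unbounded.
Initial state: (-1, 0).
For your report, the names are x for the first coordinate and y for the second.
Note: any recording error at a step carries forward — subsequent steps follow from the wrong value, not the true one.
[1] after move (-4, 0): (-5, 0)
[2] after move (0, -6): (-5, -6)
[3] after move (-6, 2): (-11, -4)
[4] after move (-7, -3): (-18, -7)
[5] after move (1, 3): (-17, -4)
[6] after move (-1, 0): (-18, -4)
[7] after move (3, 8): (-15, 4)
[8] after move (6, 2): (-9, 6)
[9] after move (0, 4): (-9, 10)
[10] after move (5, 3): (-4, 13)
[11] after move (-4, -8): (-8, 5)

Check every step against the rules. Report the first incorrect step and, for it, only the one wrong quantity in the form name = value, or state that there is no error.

step 1: x = -1 + (-4) = -5, y = 0 + (0) = 0 -> consistent with the transcript
step 2: x = -5 + (0) = -5, y = 0 + (-6) = -6 -> verified
step 3: x = -5 + (-6) = -11, y = -6 + (2) = -4 -> consistent with the transcript
step 4: x = -11 + (-7) = -18, y = -4 + (-3) = -7 -> checks out
step 5: x = -18 + (1) = -17, y = -7 + (3) = -4 -> agrees with the transcript
step 6: x = -17 + (-1) = -18, y = -4 + (0) = -4 -> exactly as logged
step 7: x = -18 + (3) = -15, y = -4 + (8) = 4 -> in agreement
step 8: x = -15 + (6) = -9, y = 4 + (2) = 6 -> exactly as logged
step 9: x = -9 + (0) = -9, y = 6 + (4) = 10 -> matches
step 10: x = -9 + (5) = -4, y = 10 + (3) = 13 -> same as recorded
step 11: x = -4 + (-4) = -8, y = 13 + (-8) = 5 -> verified
Each recorded entry agrees with the recomputation.

no error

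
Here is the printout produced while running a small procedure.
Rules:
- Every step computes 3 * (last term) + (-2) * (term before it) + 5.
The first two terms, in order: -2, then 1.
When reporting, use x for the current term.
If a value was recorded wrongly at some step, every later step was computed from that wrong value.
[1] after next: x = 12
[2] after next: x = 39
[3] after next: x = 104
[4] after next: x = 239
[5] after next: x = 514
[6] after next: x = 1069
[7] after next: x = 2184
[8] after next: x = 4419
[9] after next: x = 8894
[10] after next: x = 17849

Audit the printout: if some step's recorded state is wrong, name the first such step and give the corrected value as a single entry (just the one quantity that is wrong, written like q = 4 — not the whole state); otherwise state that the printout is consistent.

Recomputing the run from the initial state:
step 1: x = 12
step 2: x = 39
step 3: x = 98
step 4: x = 221
step 5: x = 472
step 6: x = 979
step 7: x = 1998
step 8: x = 4041
step 9: x = 8132
step 10: x = 16319
The first disagreement with the printout is at step 3, where the value should be x = 98.

step 3, x = 98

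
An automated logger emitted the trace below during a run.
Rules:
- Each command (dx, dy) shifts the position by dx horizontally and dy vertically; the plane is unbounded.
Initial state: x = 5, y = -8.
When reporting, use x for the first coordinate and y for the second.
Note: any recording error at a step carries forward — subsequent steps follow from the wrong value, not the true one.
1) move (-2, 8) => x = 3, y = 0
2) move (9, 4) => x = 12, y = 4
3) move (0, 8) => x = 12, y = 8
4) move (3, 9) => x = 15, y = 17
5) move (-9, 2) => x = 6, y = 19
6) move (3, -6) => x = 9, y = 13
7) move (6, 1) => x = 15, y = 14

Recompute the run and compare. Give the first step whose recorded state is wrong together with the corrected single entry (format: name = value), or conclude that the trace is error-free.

Recomputing the run from the initial state:
step 1: x = 3, y = 0
step 2: x = 12, y = 4
step 3: x = 12, y = 12
step 4: x = 15, y = 21
step 5: x = 6, y = 23
step 6: x = 9, y = 17
step 7: x = 15, y = 18
The first disagreement with the trace is at step 3, where the value should be y = 12.

step 3, y = 12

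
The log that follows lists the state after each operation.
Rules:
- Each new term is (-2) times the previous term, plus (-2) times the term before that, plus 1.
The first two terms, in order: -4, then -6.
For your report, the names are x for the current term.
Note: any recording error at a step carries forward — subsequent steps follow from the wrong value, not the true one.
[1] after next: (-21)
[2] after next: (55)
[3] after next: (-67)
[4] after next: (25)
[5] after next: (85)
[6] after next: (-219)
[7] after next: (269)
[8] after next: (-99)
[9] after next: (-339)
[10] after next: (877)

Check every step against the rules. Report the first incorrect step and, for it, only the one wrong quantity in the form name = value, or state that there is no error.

step 1, x = 21

Recomputing the run from the initial state:
step 1: x = 21
step 2: x = -29
step 3: x = 17
step 4: x = 25
step 5: x = -83
step 6: x = 117
step 7: x = -67
step 8: x = -99
step 9: x = 333
step 10: x = -467
The first disagreement with the log is at step 1, where the value should be x = 21.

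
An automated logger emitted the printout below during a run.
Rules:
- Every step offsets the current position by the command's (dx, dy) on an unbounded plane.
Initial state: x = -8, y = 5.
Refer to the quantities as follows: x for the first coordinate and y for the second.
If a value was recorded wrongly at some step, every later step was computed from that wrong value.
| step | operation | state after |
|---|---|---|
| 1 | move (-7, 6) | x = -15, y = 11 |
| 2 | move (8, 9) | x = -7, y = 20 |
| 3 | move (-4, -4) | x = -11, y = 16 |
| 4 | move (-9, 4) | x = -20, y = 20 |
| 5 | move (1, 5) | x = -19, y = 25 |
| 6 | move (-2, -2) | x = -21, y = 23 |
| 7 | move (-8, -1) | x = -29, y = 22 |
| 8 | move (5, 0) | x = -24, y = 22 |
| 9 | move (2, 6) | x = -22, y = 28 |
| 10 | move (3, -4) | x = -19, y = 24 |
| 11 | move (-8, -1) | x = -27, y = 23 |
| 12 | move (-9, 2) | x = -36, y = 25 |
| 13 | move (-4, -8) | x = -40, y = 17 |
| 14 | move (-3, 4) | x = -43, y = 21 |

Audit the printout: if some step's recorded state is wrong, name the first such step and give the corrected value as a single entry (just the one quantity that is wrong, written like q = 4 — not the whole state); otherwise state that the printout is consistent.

step 1: x = -8 + (-7) = -15, y = 5 + (6) = 11 -> no discrepancy
step 2: x = -15 + (8) = -7, y = 11 + (9) = 20 -> verified
step 3: x = -7 + (-4) = -11, y = 20 + (-4) = 16 -> matches
step 4: x = -11 + (-9) = -20, y = 16 + (4) = 20 -> same as recorded
step 5: x = -20 + (1) = -19, y = 20 + (5) = 25 -> agrees with the printout
step 6: x = -19 + (-2) = -21, y = 25 + (-2) = 23 -> no discrepancy
step 7: x = -21 + (-8) = -29, y = 23 + (-1) = 22 -> no discrepancy
step 8: x = -29 + (5) = -24, y = 22 + (0) = 22 -> checks out
step 9: x = -24 + (2) = -22, y = 22 + (6) = 28 -> checks out
step 10: x = -22 + (3) = -19, y = 28 + (-4) = 24 -> verified
step 11: x = -19 + (-8) = -27, y = 24 + (-1) = 23 -> same as recorded
step 12: x = -27 + (-9) = -36, y = 23 + (2) = 25 -> agrees with the printout
step 13: x = -36 + (-4) = -40, y = 25 + (-8) = 17 -> agrees with the printout
step 14: x = -40 + (-3) = -43, y = 17 + (4) = 21 -> matches
All steps check out; nothing to correct.

no error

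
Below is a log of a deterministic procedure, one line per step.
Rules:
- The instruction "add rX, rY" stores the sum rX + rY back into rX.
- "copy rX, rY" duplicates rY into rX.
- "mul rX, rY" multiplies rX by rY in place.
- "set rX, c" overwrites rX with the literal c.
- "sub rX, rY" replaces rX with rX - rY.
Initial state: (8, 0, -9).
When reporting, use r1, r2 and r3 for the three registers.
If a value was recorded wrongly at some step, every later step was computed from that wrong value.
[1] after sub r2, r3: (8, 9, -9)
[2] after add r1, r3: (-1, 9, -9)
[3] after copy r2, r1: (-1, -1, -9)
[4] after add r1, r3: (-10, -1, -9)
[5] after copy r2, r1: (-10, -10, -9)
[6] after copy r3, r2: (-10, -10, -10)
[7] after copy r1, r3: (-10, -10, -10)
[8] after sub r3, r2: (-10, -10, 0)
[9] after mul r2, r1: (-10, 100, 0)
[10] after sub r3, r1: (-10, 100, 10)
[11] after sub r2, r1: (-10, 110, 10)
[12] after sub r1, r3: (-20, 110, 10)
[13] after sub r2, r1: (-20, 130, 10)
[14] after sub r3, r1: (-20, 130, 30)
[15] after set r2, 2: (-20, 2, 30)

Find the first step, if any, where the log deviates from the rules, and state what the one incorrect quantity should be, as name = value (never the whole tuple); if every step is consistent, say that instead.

no error

1. r2 = 0 - -9 = 9 (in agreement)
2. r1 = 8 + -9 = -1 (no discrepancy)
3. r2 = -1 (matches)
4. r1 = -1 + -9 = -10 (consistent with the log)
5. r2 = -10 (no discrepancy)
6. r3 = -10 (confirmed correct)
7. r1 = -10 (same as recorded)
8. r3 = -10 - -10 = 0 (no discrepancy)
9. r2 = -10 * -10 = 100 (exactly as logged)
10. r3 = 0 - -10 = 10 (same as recorded)
11. r2 = 100 - -10 = 110 (in agreement)
12. r1 = -10 - 10 = -20 (matches)
13. r2 = 110 - -20 = 130 (verified)
14. r3 = 10 - -20 = 30 (same as recorded)
15. r2 = 2 (same as recorded)
Each recorded entry agrees with the recomputation.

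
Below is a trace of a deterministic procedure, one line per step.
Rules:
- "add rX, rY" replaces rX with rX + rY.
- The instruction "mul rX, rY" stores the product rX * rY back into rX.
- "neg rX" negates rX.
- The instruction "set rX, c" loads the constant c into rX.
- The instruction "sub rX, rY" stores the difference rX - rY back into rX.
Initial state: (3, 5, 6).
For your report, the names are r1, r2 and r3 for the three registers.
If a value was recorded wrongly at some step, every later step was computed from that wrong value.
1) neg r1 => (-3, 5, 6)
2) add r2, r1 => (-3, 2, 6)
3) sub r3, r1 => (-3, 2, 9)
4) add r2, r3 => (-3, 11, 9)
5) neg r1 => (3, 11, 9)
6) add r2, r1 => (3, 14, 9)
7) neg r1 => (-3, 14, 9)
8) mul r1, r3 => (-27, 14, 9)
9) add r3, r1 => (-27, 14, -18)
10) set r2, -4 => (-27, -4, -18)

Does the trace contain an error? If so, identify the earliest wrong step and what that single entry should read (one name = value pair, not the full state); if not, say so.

no error

Step 1: r1 = -(3) = -3 — same as recorded.
Step 2: r2 = 5 + -3 = 2 — exactly as logged.
Step 3: r3 = 6 - -3 = 9 — no discrepancy.
Step 4: r2 = 2 + 9 = 11 — in agreement.
Step 5: r1 = -(-3) = 3 — verified.
Step 6: r2 = 11 + 3 = 14 — no discrepancy.
Step 7: r1 = -(3) = -3 — matches.
Step 8: r1 = -3 * 9 = -27 — agrees with the trace.
Step 9: r3 = 9 + -27 = -18 — consistent with the trace.
Step 10: r2 = -4 — matches.
Every step is consistent.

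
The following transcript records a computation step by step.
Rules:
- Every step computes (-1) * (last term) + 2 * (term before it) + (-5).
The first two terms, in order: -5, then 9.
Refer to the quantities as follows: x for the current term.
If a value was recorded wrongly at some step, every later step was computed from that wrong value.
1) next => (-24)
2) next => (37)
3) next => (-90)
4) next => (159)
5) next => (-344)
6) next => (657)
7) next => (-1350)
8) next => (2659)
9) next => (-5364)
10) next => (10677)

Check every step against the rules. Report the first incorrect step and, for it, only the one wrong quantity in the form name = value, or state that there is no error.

1. x = -1*(9) + (2)*(-5) + (-5) = -24 (verified)
2. x = -1*(-24) + (2)*(9) + (-5) = 37 (no discrepancy)
3. x = -1*(37) + (2)*(-24) + (-5) = -90 (in agreement)
4. x = -1*(-90) + (2)*(37) + (-5) = 159 (same as recorded)
5. x = -1*(159) + (2)*(-90) + (-5) = -344 (in agreement)
6. x = -1*(-344) + (2)*(159) + (-5) = 657 (no discrepancy)
7. x = -1*(657) + (2)*(-344) + (-5) = -1350 (in agreement)
8. x = -1*(-1350) + (2)*(657) + (-5) = 2659 (agrees with the transcript)
9. x = -1*(2659) + (2)*(-1350) + (-5) = -5364 (agrees with the transcript)
10. x = -1*(-5364) + (2)*(2659) + (-5) = 10677 (checks out)
No step deviates from the rules.

no error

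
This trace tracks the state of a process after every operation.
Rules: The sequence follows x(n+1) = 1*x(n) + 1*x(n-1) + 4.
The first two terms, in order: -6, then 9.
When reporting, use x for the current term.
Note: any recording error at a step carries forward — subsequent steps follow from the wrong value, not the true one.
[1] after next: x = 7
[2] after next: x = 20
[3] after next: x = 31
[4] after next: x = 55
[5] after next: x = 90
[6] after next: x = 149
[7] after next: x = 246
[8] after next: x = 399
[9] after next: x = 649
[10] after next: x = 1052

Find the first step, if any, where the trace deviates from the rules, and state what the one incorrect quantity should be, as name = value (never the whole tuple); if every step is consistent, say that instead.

Recomputing the run from the initial state:
step 1: x = 7
step 2: x = 20
step 3: x = 31
step 4: x = 55
step 5: x = 90
step 6: x = 149
step 7: x = 243
step 8: x = 396
step 9: x = 643
step 10: x = 1043
The first disagreement with the trace is at step 7, where the value should be x = 243.

step 7, x = 243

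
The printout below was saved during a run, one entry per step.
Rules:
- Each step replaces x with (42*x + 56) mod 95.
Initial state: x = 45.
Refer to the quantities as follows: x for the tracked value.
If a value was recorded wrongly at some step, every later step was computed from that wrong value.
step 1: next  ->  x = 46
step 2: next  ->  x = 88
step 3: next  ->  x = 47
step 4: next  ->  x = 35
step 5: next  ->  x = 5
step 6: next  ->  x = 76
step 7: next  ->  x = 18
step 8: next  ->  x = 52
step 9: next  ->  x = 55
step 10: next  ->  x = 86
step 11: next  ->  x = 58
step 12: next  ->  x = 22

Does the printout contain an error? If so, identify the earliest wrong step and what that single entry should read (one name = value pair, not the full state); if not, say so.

step 1: x = (42*45 + 56) mod 95 = 46 -> same as recorded
step 2: x = (42*46 + 56) mod 95 = 88 -> consistent with the printout
step 3: x = (42*88 + 56) mod 95 = 47 -> exactly as logged
step 4: x = (42*47 + 56) mod 95 = 35 -> confirmed correct
step 5: x = (42*35 + 56) mod 95 = 6 -> the recorded entry deviates here
So the first discrepancy is step 5, where the right value is x = 6.

step 5, x = 6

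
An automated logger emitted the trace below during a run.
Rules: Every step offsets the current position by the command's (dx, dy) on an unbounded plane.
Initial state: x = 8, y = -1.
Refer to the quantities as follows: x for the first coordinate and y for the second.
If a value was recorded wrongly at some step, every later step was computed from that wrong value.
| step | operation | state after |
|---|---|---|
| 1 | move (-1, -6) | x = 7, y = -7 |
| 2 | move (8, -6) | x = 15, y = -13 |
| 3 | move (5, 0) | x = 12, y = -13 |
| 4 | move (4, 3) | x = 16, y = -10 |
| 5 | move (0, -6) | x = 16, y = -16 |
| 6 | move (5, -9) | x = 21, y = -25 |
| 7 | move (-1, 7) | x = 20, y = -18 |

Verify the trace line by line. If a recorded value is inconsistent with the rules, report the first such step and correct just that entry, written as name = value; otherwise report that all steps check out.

step 3, x = 20

Step 1: x = 8 + (-1) = 7, y = -1 + (-6) = -7 — consistent with the trace.
Step 2: x = 7 + (8) = 15, y = -7 + (-6) = -13 — checks out.
Step 3: x = 15 + (5) = 20, y = -13 + (0) = -13 — the trace disagrees here.
The audit stops at step 3: the recorded entry is wrong and should be x = 20.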